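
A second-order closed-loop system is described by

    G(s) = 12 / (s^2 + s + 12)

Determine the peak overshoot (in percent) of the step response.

Comparing s^2 + s + 12 to s^2 + 2ζωₙs + ωₙ²: ωₙ = √12 ≈ 3.464 rad/s and ζ = 1/(2·√12) ≈ 0.1443.
%OS = 100·exp(−πζ/√(1−ζ²)) = 100·exp(−π·0.1443/√(1−0.1443²)) ≈ 63.2%.

%OS ≈ 63.2%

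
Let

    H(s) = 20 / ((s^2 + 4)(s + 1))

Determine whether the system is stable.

The poles can be read from the denominator factors: s = ±2j, -1.
Since the simple pole(s) at s = ±2j lie on the jω-axis with none in the right half-plane, the system is marginally stable.

marginally stable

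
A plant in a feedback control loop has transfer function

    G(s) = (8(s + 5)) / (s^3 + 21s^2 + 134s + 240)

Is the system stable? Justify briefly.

stable

The denominator s^3 + 21s^2 + 134s + 240 factors as (s + 10)(s + 3)(s + 8), giving poles at s = -10, -3, -8.
Since all poles lie strictly in the left half-plane, the system is stable.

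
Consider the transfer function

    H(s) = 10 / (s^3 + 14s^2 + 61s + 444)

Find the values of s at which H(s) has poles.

The poles are the roots of the denominator s^3 + 14s^2 + 61s + 444 = 0.
Trying s = -12: the polynomial evaluates to 0, so (s + 12) is a factor.
Dividing out leaves s^2 + 2s + 37 = 0.
The quadratic formula then gives s = -1 ± 6j.

s = -1 + 6j, -1 - 6j, -12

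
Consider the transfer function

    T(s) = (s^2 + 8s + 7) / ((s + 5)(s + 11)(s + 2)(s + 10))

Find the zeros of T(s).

Set the numerator to zero: s^2 + 8s + 7 = 0.
Factoring: (s + 1)(s + 7) = 0.

s = -1, -7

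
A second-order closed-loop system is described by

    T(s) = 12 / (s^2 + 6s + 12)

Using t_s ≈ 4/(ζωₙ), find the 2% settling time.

Comparing s^2 + 6s + 12 to s^2 + 2ζωₙs + ωₙ²: ωₙ = √12 ≈ 3.464 rad/s and ζ = 6/(2·√12) ≈ 0.8660.
ζωₙ = 6/2 = 3, so t_s ≈ 4/(ζωₙ) = 4/3 ≈ 1.333 s.

t_s ≈ 1.333 s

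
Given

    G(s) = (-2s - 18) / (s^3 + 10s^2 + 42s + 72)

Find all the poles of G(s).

The poles are the roots of the denominator s^3 + 10s^2 + 42s + 72 = 0.
Trying s = -4: the polynomial evaluates to 0, so (s + 4) is a factor.
Dividing out leaves s^2 + 6s + 18 = 0.
The quadratic formula then gives s = -3 ± 3j.

s = -3 ± 3j, -4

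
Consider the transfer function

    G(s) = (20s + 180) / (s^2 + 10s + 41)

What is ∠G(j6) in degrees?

At s = j6: numerator = 180 + j120, denominator = 5 + j60.
∠G = ∠num − ∠den = 33.690° − (85.236°) = -51.55°.

∠G(j6) ≈ -51.55°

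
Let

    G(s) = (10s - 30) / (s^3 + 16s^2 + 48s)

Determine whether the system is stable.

The denominator s^3 + 16s^2 + 48s factors as s(s + 12)(s + 4), giving poles at s = 0, -12, -4.
Since the simple pole(s) at s = 0 lie on the jω-axis with none in the right half-plane, the system is marginally stable.

marginally stable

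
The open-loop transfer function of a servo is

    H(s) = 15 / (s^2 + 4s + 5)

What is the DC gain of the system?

H(0) = 3

Set s = 0: H(0) = (15) / (5) = 3.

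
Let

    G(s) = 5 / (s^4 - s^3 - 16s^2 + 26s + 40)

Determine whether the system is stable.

unstable

The denominator s^4 - s^3 - 16s^2 + 26s + 40 factors as (s^2 - 6s + 10)(s + 1)(s + 4), giving poles at s = 3 + j, 3 - j, -1, -4.
Since the pole(s) at s = 3 ± j lie in the right half-plane, the system is unstable.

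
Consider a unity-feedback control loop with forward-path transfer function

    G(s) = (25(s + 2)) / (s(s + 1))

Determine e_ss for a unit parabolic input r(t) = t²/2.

G(s) has one pole at the origin.
This is a Type 1 system; Ka = lim_{s→0} s^2·G(s) = 0, so the steady-state error for a parabola input is infinite.

e_ss = ∞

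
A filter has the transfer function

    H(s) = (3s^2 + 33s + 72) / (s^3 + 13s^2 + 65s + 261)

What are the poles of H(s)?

The poles are the roots of the denominator s^3 + 13s^2 + 65s + 261 = 0.
Trying s = -9: the polynomial evaluates to 0, so (s + 9) is a factor.
Dividing out leaves s^2 + 4s + 29 = 0.
The quadratic formula then gives s = -2 ± 5j.

s = -2 ± 5j, -9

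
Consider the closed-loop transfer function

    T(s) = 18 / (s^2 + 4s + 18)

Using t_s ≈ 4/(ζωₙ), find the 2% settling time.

t_s ≈ 2 s

Comparing s^2 + 4s + 18 to s^2 + 2ζωₙs + ωₙ²: ωₙ = √18 ≈ 4.243 rad/s and ζ = 4/(2·√18) ≈ 0.4714.
ζωₙ = 4/2 = 2, so t_s ≈ 4/(ζωₙ) = 4/2 = 2 s.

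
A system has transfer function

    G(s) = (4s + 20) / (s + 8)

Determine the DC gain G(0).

Set s = 0: G(0) = (20) / (8) = 5/2.

G(0) = 5/2 ≈ 2.500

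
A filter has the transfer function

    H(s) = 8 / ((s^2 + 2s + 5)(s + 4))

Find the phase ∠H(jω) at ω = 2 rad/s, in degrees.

∠H(j2) ≈ -102.5°

At s = j2: numerator = 8, denominator = -4 + j18.
∠H = ∠num − ∠den = 0° − (102.53°) = -102.5°.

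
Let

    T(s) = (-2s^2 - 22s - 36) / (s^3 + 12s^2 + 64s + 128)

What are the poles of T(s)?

s = -4 + 4j, -4 - 4j, -4

The poles are the roots of the denominator s^3 + 12s^2 + 64s + 128 = 0.
Trying s = -4: the polynomial evaluates to 0, so (s + 4) is a factor.
Dividing out leaves s^2 + 8s + 32 = 0.
The quadratic formula then gives s = -4 ± 4j.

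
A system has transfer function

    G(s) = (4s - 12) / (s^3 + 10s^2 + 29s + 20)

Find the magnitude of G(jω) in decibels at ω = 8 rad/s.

Substitute s = j8: numerator = -12 + j32, denominator = -620 - j280.
|G(j8)| = |-12 + j32| / |-620 - j280| = 34.176 / 680.29 ≈ 0.05024.
In decibels: 20·log₁₀(0.05024) ≈ -26.0 dB.

|G(j8)|_dB ≈ -26.0 dB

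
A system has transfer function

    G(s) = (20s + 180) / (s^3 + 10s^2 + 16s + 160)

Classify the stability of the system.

marginally stable

The denominator s^3 + 10s^2 + 16s + 160 factors as (s^2 + 16)(s + 10), giving poles at s = ±4j, -10.
Since the simple pole(s) at s = ±4j lie on the jω-axis with none in the right half-plane, the system is marginally stable.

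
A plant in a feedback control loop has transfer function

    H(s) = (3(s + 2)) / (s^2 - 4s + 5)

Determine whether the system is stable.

unstable

The poles can be read from the denominator factors: s = 2 ± j.
Since the pole(s) at s = 2 ± j lie in the right half-plane, the system is unstable.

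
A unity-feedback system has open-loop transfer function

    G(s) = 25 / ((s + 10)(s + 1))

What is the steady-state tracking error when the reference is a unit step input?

G(s) has no poles at the origin.
This is a Type 0 system. Kp = lim_{s→0} G(s) = 25/10 = 5/2.
e_ss = 1/(1 + Kp) = 1/(1 + 5/2) = 2/7 ≈ 0.2857.

e_ss = 0.2857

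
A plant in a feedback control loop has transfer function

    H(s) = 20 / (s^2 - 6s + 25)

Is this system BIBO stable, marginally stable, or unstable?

unstable

The denominator s^2 - 6s + 25 factors as (s^2 - 6s + 25), giving poles at s = 3 ± 4j.
Since the pole(s) at s = 3 + 4j, 3 - 4j lie in the right half-plane, the system is unstable.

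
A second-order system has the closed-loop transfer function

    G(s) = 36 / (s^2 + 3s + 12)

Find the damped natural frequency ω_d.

Comparing s^2 + 3s + 12 to s^2 + 2ζωₙs + ωₙ²: ωₙ = √12 ≈ 3.464 rad/s and ζ = 3/(2·√12) ≈ 0.4330.
ζωₙ = 3/2 = 1.5, so ω_d = ωₙ√(1−ζ²) = √(ωₙ² − (ζωₙ)²) = √(12 − 1.5²) = √9.75 ≈ 3.122 rad/s.

ω_d ≈ 3.122 rad/s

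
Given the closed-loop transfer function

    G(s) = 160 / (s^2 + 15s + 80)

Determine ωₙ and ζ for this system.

Compare the denominator to the standard form s^2 + 2ζωₙs + ωₙ².
ωₙ² = 80, so ωₙ = √80 ≈ 8.944 rad/s.
2ζωₙ = 15, so ζ = 15/(2·√80) ≈ 0.8385.

ωₙ ≈ 8.944 rad/s, ζ ≈ 0.8385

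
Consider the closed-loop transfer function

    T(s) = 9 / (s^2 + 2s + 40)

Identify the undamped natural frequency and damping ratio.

ωₙ ≈ 6.325 rad/s, ζ ≈ 0.1581

Compare the denominator to the standard form s^2 + 2ζωₙs + ωₙ².
ωₙ² = 40, so ωₙ = √40 ≈ 6.325 rad/s.
2ζωₙ = 2, so ζ = 2/(2·√40) ≈ 0.1581.
With ζ = 0.1581 the response is underdamped.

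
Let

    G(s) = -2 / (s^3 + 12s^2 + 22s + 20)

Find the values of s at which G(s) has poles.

The poles are the roots of the denominator s^3 + 12s^2 + 22s + 20 = 0.
Trying s = -10: the polynomial evaluates to 0, so (s + 10) is a factor.
Dividing out leaves s^2 + 2s + 2 = 0.
The quadratic formula then gives s = -1 ± 1j.

s = -10, -1 ± j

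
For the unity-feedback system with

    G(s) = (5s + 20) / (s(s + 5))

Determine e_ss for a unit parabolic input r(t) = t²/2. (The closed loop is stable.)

e_ss = ∞

G(s) has one pole at the origin.
This is a Type 1 system; Ka = lim_{s→0} s^2·G(s) = 0, so the steady-state error for a parabola input is infinite.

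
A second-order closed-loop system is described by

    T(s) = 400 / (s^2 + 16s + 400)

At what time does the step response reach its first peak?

Comparing s^2 + 16s + 400 to s^2 + 2ζωₙs + ωₙ²: ωₙ = 20 rad/s and ζ = 16/(2·20) = 0.4.
ζωₙ = 16/2 = 8, so ω_d = ωₙ√(1−ζ²) = √(ωₙ² − (ζωₙ)²) = √(400 − 8²) = √336 ≈ 18.33 rad/s.
t_p = π/ω_d = π/18.33 ≈ 0.1714 s.

t_p ≈ 0.1714 s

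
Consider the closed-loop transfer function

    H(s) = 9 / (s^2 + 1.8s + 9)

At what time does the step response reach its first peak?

t_p ≈ 1.098 s

Comparing s^2 + 1.8s + 9 to s^2 + 2ζωₙs + ωₙ²: ωₙ = 3 rad/s and ζ = 1.8/(2·3) = 0.3.
ζωₙ = 1.8/2 = 0.9, so ω_d = ωₙ√(1−ζ²) = √(ωₙ² − (ζωₙ)²) = √(9 − 0.9²) = √8.19 ≈ 2.862 rad/s.
t_p = π/ω_d = π/2.862 ≈ 1.098 s.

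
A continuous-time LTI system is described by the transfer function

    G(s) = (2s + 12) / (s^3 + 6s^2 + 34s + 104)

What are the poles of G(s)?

s = -1 ± 5j, -4

The poles are the roots of the denominator s^3 + 6s^2 + 34s + 104 = 0.
Trying s = -4: the polynomial evaluates to 0, so (s + 4) is a factor.
Dividing out leaves s^2 + 2s + 26 = 0.
The quadratic formula then gives s = -1 ± 5j.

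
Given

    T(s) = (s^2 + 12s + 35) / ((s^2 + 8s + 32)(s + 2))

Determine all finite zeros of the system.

s = -7, -5

Set the numerator to zero: s^2 + 12s + 35 = 0.
Factoring: (s + 7)(s + 5) = 0.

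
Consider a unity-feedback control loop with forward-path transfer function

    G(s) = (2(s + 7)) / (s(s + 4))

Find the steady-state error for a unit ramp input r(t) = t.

e_ss = 0.2857

G(s) has one pole at the origin.
This is a Type 1 system. Kv = lim_{s→0} s·G(s) = 14/4 = 7/2.
e_ss = 1/Kv = 1/(7/2) = 2/7 ≈ 0.2857.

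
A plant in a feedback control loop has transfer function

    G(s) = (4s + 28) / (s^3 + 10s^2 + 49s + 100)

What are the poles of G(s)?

The poles are the roots of the denominator s^3 + 10s^2 + 49s + 100 = 0.
Trying s = -4: the polynomial evaluates to 0, so (s + 4) is a factor.
Dividing out leaves s^2 + 6s + 25 = 0.
The quadratic formula then gives s = -3 ± 4j.

s = -4, -3 + 4j, -3 - 4j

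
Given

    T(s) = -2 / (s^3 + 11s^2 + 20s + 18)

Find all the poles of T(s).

s = -1 + j, -1 - j, -9

The poles are the roots of the denominator s^3 + 11s^2 + 20s + 18 = 0.
Trying s = -9: the polynomial evaluates to 0, so (s + 9) is a factor.
Dividing out leaves s^2 + 2s + 2 = 0.
The quadratic formula then gives s = -1 ± 1j.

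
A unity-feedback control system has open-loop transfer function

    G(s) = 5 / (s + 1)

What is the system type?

The denominator has no factor of s at the origin — no free integrator — so this is a Type 0 system.

Type 0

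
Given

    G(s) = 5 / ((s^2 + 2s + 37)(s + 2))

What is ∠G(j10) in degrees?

∠G(j10) ≈ 118.9°

At s = j10: numerator = 5, denominator = -326 - j590.
∠G = ∠num − ∠den = 0° − (-118.92°) = 118.9°.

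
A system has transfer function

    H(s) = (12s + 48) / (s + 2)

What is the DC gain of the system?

H(0) = 24

Set s = 0: H(0) = (48) / (2) = 24.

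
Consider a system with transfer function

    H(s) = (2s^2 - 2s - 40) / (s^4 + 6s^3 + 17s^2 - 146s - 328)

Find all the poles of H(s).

The poles are the roots of the denominator s^4 + 6s^3 + 17s^2 - 146s - 328 = 0.
Trying s = -2: the polynomial evaluates to 0, so (s + 2) is a factor.
Dividing out leaves s^3 + 4s^2 + 9s - 164 = 0.
This factors further as (s^2 + 8s + 41)(s - 4) = 0.

s = -2, -4 + 5j, -4 - 5j, 4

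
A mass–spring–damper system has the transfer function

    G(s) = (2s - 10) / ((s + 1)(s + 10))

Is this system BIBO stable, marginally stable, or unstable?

stable

The poles can be read from the denominator factors: s = -1, -10.
Since all poles lie strictly in the left half-plane, the system is stable.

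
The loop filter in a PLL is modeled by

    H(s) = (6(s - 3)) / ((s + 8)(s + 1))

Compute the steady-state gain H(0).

H(0) = -9/4 ≈ -2.250

At s = 0 each factor (s + a) contributes a and each (s^2 + bs + c) contributes c.
H(0) = 6·(-3) / ((8) · (1)) = -18/8 = -9/4.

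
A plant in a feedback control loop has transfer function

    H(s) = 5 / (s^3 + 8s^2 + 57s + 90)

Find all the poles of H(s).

The poles are the roots of the denominator s^3 + 8s^2 + 57s + 90 = 0.
Trying s = -2: the polynomial evaluates to 0, so (s + 2) is a factor.
Dividing out leaves s^2 + 6s + 45 = 0.
The quadratic formula then gives s = -3 ± 6j.

s = -3 + 6j, -3 - 6j, -2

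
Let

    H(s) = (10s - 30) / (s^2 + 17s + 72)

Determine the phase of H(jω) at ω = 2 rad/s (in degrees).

At s = j2: numerator = -30 + j20, denominator = 68 + j34.
∠H = ∠num − ∠den = 146.31° − (26.565°) = 119.7°.

∠H(j2) ≈ 119.7°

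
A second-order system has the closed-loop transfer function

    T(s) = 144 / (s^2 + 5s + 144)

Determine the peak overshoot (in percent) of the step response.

Comparing s^2 + 5s + 144 to s^2 + 2ζωₙs + ωₙ²: ωₙ = 12 rad/s and ζ = 5/(2·12) ≈ 0.2083.
%OS = 100·exp(−πζ/√(1−ζ²)) = 100·exp(−π·0.2083/√(1−0.2083²)) ≈ 51.2%.

%OS ≈ 51.2%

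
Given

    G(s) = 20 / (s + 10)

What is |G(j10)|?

Substitute s = j10: numerator = 20, denominator = 10 + j10.
|G(j10)| = |20| / |10 + j10| = 20 / 14.142 ≈ 1.414.

|G(j10)| ≈ 1.414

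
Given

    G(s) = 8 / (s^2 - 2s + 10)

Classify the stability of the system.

unstable

The denominator s^2 - 2s + 10 factors as (s^2 - 2s + 10), giving poles at s = 1 ± 3j.
Since the pole(s) at s = 1 + 3j, 1 - 3j lie in the right half-plane, the system is unstable.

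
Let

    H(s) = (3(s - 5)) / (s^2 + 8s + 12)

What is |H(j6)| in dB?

|H(j6)|_dB ≈ -7.20 dB

Substitute s = j6: numerator = -15 + j18, denominator = -24 + j48.
|H(j6)| = |-15 + j18| / |-24 + j48| = 23.431 / 53.666 ≈ 0.4366.
In decibels: 20·log₁₀(0.4366) ≈ -7.20 dB.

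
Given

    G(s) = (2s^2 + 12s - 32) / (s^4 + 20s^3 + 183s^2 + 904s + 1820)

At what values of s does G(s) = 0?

Set the numerator to zero: 2s^2 + 12s - 32 = 0, i.e. 2·(s^2 + 6s - 16) = 0.
Factoring: (s + 8)(s - 2) = 0.

s = -8, 2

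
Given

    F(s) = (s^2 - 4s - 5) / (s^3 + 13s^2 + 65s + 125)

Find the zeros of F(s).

s = -1, 5

Set the numerator to zero: s^2 - 4s - 5 = 0.
Factoring: (s + 1)(s - 5) = 0.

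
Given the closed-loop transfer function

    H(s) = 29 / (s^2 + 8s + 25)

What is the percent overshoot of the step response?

%OS ≈ 1.52%

Comparing s^2 + 8s + 25 to s^2 + 2ζωₙs + ωₙ²: ωₙ = 5 rad/s and ζ = 8/(2·5) = 0.8.
%OS = 100·exp(−πζ/√(1−ζ²)) = 100·exp(−π·0.8/√(1−0.8²)) ≈ 1.52%.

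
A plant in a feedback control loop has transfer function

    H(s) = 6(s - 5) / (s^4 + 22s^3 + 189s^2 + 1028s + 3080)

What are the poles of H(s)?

s = -2 ± 6j, -7, -11

The poles are the roots of the denominator s^4 + 22s^3 + 189s^2 + 1028s + 3080 = 0.
Trying s = -7: the polynomial evaluates to 0, so (s + 7) is a factor.
Dividing out leaves s^3 + 15s^2 + 84s + 440 = 0.
This factors further as (s^2 + 4s + 40)(s + 11) = 0.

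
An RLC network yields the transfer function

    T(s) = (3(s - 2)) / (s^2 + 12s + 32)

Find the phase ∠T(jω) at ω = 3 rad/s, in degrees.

At s = j3: numerator = -6 + j9, denominator = 23 + j36.
∠T = ∠num − ∠den = 123.69° − (57.426°) = 66.26°.

∠T(j3) ≈ 66.26°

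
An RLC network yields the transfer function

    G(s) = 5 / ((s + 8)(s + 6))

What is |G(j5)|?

Substitute s = j5: numerator = 5, denominator = 23 + j70.
|G(j5)| = |5| / |23 + j70| = 5 / 73.682 ≈ 0.06786.

|G(j5)| ≈ 0.06786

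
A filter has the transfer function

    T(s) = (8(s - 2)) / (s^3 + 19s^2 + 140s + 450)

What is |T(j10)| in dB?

|T(j10)|_dB ≈ -25.3 dB

Substitute s = j10: numerator = -16 + j80, denominator = -1450 + j400.
|T(j10)| = |-16 + j80| / |-1450 + j400| = 81.584 / 1504.2 ≈ 0.05424.
In decibels: 20·log₁₀(0.05424) ≈ -25.3 dB.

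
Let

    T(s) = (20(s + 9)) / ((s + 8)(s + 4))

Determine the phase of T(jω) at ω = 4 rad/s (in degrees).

At s = j4: numerator = 180 + j80, denominator = 16 + j48.
∠T = ∠num − ∠den = 23.962° − (71.565°) = -47.60°.

∠T(j4) ≈ -47.60°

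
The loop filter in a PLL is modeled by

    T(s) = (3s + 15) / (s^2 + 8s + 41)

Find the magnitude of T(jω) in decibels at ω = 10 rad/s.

|T(j10)|_dB ≈ -9.44 dB

Substitute s = j10: numerator = 15 + j30, denominator = -59 + j80.
|T(j10)| = |15 + j30| / |-59 + j80| = 33.541 / 99.403 ≈ 0.3374.
In decibels: 20·log₁₀(0.3374) ≈ -9.44 dB.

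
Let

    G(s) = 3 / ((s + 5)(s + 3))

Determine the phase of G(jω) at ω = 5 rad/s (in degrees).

At s = j5: numerator = 3, denominator = -10 + j40.
∠G = ∠num − ∠den = 0° − (104.04°) = -104.0°.

∠G(j5) ≈ -104.0°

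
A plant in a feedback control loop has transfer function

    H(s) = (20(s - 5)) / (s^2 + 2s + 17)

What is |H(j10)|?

|H(j10)| ≈ 2.619

Substitute s = j10: numerator = -100 + j200, denominator = -83 + j20.
|H(j10)| = |-100 + j200| / |-83 + j20| = 223.61 / 85.376 ≈ 2.619.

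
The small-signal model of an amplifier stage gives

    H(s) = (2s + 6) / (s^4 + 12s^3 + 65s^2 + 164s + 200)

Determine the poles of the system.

s = -4 ± 3j, -2 ± 2j

The poles are the roots of the denominator s^4 + 12s^3 + 65s^2 + 164s + 200 = 0.
No real roots exist; factor into two real quadratics: (s^2 + 8s + 25)(s^2 + 4s + 8) = 0.
Each quadratic gives a conjugate pair via the quadratic formula.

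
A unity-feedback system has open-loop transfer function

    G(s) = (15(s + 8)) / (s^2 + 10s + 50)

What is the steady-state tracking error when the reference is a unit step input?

e_ss = 0.2941

G(s) has no poles at the origin.
This is a Type 0 system. Kp = lim_{s→0} G(s) = 120/50 = 12/5.
e_ss = 1/(1 + Kp) = 1/(1 + 12/5) = 5/17 ≈ 0.2941.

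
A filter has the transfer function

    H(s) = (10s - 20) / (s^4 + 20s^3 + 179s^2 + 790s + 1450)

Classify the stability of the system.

The denominator s^4 + 20s^3 + 179s^2 + 790s + 1450 factors as (s^2 + 10s + 50)(s^2 + 10s + 29), giving poles at s = -5 + 5j, -5 - 5j, -5 + 2j, -5 - 2j.
Since all poles lie strictly in the left half-plane, the system is stable.

stable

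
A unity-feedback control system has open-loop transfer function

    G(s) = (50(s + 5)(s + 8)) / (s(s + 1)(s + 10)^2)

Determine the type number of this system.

Type 1

The denominator has 1 factor of s at the origin (free integrator), so this is a Type 1 system.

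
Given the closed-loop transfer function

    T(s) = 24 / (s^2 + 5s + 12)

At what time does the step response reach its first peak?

Comparing s^2 + 5s + 12 to s^2 + 2ζωₙs + ωₙ²: ωₙ = √12 ≈ 3.464 rad/s and ζ = 5/(2·√12) ≈ 0.7217.
ζωₙ = 5/2 = 2.5, so ω_d = ωₙ√(1−ζ²) = √(ωₙ² − (ζωₙ)²) = √(12 − 2.5²) = √5.75 ≈ 2.398 rad/s.
t_p = π/ω_d = π/2.398 ≈ 1.310 s.

t_p ≈ 1.310 s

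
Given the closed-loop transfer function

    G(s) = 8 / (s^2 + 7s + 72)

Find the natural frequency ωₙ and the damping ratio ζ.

ωₙ ≈ 8.485 rad/s, ζ ≈ 0.4125

Compare the denominator to the standard form s^2 + 2ζωₙs + ωₙ².
ωₙ² = 72, so ωₙ = √72 ≈ 8.485 rad/s.
2ζωₙ = 7, so ζ = 7/(2·√72) ≈ 0.4125.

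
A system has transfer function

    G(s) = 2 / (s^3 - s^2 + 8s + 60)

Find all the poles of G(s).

The poles are the roots of the denominator s^3 - s^2 + 8s + 60 = 0.
Trying s = -3: the polynomial evaluates to 0, so (s + 3) is a factor.
Dividing out leaves s^2 - 4s + 20 = 0.
The quadratic formula then gives s = 2 ± 4j.

s = 2 ± 4j, -3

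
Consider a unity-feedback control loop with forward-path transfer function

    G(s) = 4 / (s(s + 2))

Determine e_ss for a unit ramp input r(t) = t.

G(s) has one pole at the origin.
This is a Type 1 system. Kv = lim_{s→0} s·G(s) = 4/2 = 2.
e_ss = 1/Kv = 1/(2) = 1/2 ≈ 0.5000.

e_ss = 0.5000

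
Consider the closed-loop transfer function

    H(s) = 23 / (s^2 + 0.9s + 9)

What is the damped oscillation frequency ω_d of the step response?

Comparing s^2 + 0.9s + 9 to s^2 + 2ζωₙs + ωₙ²: ωₙ = 3 rad/s and ζ = 0.9/(2·3) = 0.15.
ζωₙ = 0.9/2 = 0.45, so ω_d = ωₙ√(1−ζ²) = √(ωₙ² − (ζωₙ)²) = √(9 − 0.45²) = √8.7975 ≈ 2.966 rad/s.

ω_d ≈ 2.966 rad/s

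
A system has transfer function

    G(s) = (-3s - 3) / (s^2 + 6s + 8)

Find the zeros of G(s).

Set the numerator to zero: -3s - 3 = 0, i.e. -3·(s + 1) = 0.
So s = -1.

s = -1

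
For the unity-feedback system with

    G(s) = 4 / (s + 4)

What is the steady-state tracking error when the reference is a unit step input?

e_ss = 0.5000

G(s) has no poles at the origin.
This is a Type 0 system. Kp = lim_{s→0} G(s) = 4/4 = 1.
e_ss = 1/(1 + Kp) = 1/(1 + 1) = 1/2 ≈ 0.5000.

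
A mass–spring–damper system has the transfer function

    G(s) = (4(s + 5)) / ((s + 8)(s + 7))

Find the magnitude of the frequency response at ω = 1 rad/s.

|G(j1)| ≈ 0.3578

Substitute s = j1: numerator = 20 + j4, denominator = 55 + j15.
|G(j1)| = |20 + j4| / |55 + j15| = 20.396 / 57.009 ≈ 0.3578.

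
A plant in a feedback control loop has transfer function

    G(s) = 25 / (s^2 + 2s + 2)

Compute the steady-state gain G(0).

G(0) = 25/2 ≈ 12.50

At s = 0 each factor (s + a) contributes a and each (s^2 + bs + c) contributes c.
G(0) = 25·1 / ((2)) = 25/2 = 25/2.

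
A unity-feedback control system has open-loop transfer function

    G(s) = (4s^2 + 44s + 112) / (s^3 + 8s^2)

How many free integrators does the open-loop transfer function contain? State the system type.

Factor s from the denominator: s^3 + 8s^2 = s^2·(s + 8).
There are 2 poles at the origin, so the system is Type 2.

Type 2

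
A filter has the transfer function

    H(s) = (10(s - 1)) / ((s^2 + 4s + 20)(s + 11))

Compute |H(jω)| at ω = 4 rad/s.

Substitute s = j4: numerator = -10 + j40, denominator = -20 + j192.
|H(j4)| = |-10 + j40| / |-20 + j192| = 41.231 / 193.04 ≈ 0.2136.

|H(j4)| ≈ 0.2136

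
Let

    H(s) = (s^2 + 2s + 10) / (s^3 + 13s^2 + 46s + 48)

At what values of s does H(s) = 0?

Set the numerator to zero: s^2 + 2s + 10 = 0.
Factoring: (s^2 + 2s + 10) = 0.

s = -1 + 3j, -1 - 3j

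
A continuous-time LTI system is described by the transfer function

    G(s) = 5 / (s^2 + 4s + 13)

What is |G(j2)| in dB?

Substitute s = j2: numerator = 5, denominator = 9 + j8.
|G(j2)| = |5| / |9 + j8| = 5 / 12.042 ≈ 0.4152.
In decibels: 20·log₁₀(0.4152) ≈ -7.63 dB.

|G(j2)|_dB ≈ -7.63 dB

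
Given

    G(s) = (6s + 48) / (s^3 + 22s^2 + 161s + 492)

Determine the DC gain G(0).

G(0) = 4/41 ≈ 0.09756

Set s = 0: G(0) = (48) / (492) = 4/41.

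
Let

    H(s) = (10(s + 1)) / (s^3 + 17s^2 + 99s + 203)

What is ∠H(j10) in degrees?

∠H(j10) ≈ -96.09°

At s = j10: numerator = 10 + j100, denominator = -1497 - j10.
∠H = ∠num − ∠den = 84.289° − (-179.62°) = 263.9°, which wraps to -96.09°.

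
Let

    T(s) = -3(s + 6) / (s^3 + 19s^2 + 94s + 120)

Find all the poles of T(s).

s = -5, -12, -2

The poles are the roots of the denominator s^3 + 19s^2 + 94s + 120 = 0.
Trying s = -5: the polynomial evaluates to 0, so (s + 5) is a factor.
Dividing out leaves s^2 + 14s + 24 = 0.
Factoring the quadratic: (s + 12)(s + 2) = 0.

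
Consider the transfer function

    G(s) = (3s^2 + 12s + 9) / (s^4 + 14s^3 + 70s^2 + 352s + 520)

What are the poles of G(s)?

s = -1 + 5j, -1 - 5j, -2, -10

The poles are the roots of the denominator s^4 + 14s^3 + 70s^2 + 352s + 520 = 0.
Trying s = -2: the polynomial evaluates to 0, so (s + 2) is a factor.
Dividing out leaves s^3 + 12s^2 + 46s + 260 = 0.
This factors further as (s^2 + 2s + 26)(s + 10) = 0.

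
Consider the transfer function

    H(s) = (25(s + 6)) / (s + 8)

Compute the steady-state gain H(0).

H(0) = 75/4 ≈ 18.75

At s = 0 each factor (s + a) contributes a and each (s^2 + bs + c) contributes c.
H(0) = 25·(6) / ((8)) = 150/8 = 75/4.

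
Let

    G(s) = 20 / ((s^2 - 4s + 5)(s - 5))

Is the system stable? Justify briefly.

unstable

The poles can be read from the denominator factors: s = 2 ± j, 5.
Since the pole(s) at s = 2 + j, 2 - j, 5 lie in the right half-plane, the system is unstable.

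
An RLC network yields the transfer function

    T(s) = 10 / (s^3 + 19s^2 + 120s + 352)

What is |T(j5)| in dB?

|T(j5)|_dB ≈ -33.8 dB

Substitute s = j5: numerator = 10, denominator = -123 + j475.
|T(j5)| = |10| / |-123 + j475| = 10 / 490.67 ≈ 0.02038.
In decibels: 20·log₁₀(0.02038) ≈ -33.8 dB.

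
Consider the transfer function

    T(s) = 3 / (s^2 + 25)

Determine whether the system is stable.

marginally stable

The denominator s^2 + 25 factors as (s^2 + 25), giving poles at s = ±5j.
Since the simple pole(s) at s = ±5j lie on the jω-axis with none in the right half-plane, the system is marginally stable.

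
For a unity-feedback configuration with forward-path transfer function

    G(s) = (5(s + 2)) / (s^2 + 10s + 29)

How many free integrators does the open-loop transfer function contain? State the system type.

Type 0

The denominator has no factor of s at the origin — no free integrator — so this is a Type 0 system.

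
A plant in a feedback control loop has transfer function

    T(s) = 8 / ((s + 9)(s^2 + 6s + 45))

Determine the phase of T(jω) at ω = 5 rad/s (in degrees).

∠T(j5) ≈ -85.36°

At s = j5: numerator = 8, denominator = 30 + j370.
∠T = ∠num − ∠den = 0° − (85.365°) = -85.36°.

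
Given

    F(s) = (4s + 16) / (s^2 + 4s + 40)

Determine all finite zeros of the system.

s = -4

Set the numerator to zero: 4s + 16 = 0, i.e. 4·(s + 4) = 0.
So s = -4.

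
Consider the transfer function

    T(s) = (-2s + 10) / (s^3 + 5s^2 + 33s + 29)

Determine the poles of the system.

The poles are the roots of the denominator s^3 + 5s^2 + 33s + 29 = 0.
Trying s = -1: the polynomial evaluates to 0, so (s + 1) is a factor.
Dividing out leaves s^2 + 4s + 29 = 0.
The quadratic formula then gives s = -2 ± 5j.

s = -1, -2 + 5j, -2 - 5j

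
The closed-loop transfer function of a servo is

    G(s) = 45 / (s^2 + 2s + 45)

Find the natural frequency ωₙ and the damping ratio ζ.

ωₙ ≈ 6.708 rad/s, ζ ≈ 0.1491

Compare the denominator to the standard form s^2 + 2ζωₙs + ωₙ².
ωₙ² = 45, so ωₙ = √45 ≈ 6.708 rad/s.
2ζωₙ = 2, so ζ = 2/(2·√45) ≈ 0.1491.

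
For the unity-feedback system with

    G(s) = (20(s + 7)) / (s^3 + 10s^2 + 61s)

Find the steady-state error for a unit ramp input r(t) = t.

e_ss = 0.4357

G(s) has one pole at the origin.
This is a Type 1 system. Kv = lim_{s→0} s·G(s) = 140/61.
e_ss = 1/Kv = 1/(140/61) = 61/140 ≈ 0.4357.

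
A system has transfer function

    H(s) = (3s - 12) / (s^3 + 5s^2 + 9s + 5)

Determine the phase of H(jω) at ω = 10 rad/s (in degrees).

At s = j10: numerator = -12 + j30, denominator = -495 - j910.
∠H = ∠num − ∠den = 111.80° − (-118.54°) = 230.3°, which wraps to -129.7°.

∠H(j10) ≈ -129.7°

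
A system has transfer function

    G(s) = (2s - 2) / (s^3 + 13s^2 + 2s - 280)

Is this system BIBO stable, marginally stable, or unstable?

unstable

The denominator s^3 + 13s^2 + 2s - 280 factors as (s + 7)(s + 10)(s - 4), giving poles at s = -7, -10, 4.
Since the pole(s) at s = 4 lie in the right half-plane, the system is unstable.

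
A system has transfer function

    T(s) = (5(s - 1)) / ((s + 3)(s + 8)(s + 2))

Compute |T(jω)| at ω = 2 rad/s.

|T(j2)| ≈ 0.1329

Substitute s = j2: numerator = -5 + j10, denominator = -4 + j84.
|T(j2)| = |-5 + j10| / |-4 + j84| = 11.180 / 84.095 ≈ 0.1329.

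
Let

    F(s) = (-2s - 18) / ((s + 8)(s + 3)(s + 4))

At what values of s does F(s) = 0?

s = -9

Set the numerator to zero: -2s - 18 = 0, i.e. -2·(s + 9) = 0.
So s = -9.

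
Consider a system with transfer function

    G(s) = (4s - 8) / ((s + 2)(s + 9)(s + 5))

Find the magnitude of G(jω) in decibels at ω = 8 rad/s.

Substitute s = j8: numerator = -8 + j32, denominator = -934 + j72.
|G(j8)| = |-8 + j32| / |-934 + j72| = 32.985 / 936.77 ≈ 0.03521.
In decibels: 20·log₁₀(0.03521) ≈ -29.1 dB.

|G(j8)|_dB ≈ -29.1 dB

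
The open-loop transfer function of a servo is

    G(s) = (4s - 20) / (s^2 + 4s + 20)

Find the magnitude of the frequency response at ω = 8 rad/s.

Substitute s = j8: numerator = -20 + j32, denominator = -44 + j32.
|G(j8)| = |-20 + j32| / |-44 + j32| = 37.736 / 54.406 ≈ 0.6936.

|G(j8)| ≈ 0.6936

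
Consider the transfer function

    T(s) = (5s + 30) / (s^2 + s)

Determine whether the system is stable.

marginally stable

The denominator s^2 + s factors as s(s + 1), giving poles at s = 0, -1.
Since the simple pole(s) at s = 0 lie on the jω-axis with none in the right half-plane, the system is marginally stable.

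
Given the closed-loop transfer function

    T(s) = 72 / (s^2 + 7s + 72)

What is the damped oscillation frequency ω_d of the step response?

Comparing s^2 + 7s + 72 to s^2 + 2ζωₙs + ωₙ²: ωₙ = √72 ≈ 8.485 rad/s and ζ = 7/(2·√72) ≈ 0.4125.
ζωₙ = 7/2 = 3.5, so ω_d = ωₙ√(1−ζ²) = √(ωₙ² − (ζωₙ)²) = √(72 − 3.5²) = √59.75 ≈ 7.730 rad/s.

ω_d ≈ 7.730 rad/s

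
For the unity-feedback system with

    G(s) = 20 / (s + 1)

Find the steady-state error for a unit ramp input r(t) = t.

e_ss = ∞

G(s) has no poles at the origin.
This is a Type 0 system; Kv = lim_{s→0} s·G(s) = 0, so the steady-state error for a ramp input is infinite.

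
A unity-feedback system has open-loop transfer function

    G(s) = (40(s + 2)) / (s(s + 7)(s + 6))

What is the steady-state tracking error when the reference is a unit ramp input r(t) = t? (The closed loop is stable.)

G(s) has one pole at the origin.
This is a Type 1 system. Kv = lim_{s→0} s·G(s) = 80/42 = 40/21.
e_ss = 1/Kv = 1/(40/21) = 21/40 ≈ 0.5250.

e_ss = 0.5250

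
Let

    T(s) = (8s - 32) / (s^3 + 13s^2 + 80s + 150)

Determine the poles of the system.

s = -5 + 5j, -5 - 5j, -3

The poles are the roots of the denominator s^3 + 13s^2 + 80s + 150 = 0.
Trying s = -3: the polynomial evaluates to 0, so (s + 3) is a factor.
Dividing out leaves s^2 + 10s + 50 = 0.
The quadratic formula then gives s = -5 ± 5j.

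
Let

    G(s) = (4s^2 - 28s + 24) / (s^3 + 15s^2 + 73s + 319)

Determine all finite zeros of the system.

Set the numerator to zero: 4s^2 - 28s + 24 = 0, i.e. 4·(s^2 - 7s + 6) = 0.
Factoring: (s - 6)(s - 1) = 0.

s = 6, 1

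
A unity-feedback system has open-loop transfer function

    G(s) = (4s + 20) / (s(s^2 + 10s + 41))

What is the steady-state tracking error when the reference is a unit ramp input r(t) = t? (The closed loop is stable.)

e_ss = 2.050

G(s) has one pole at the origin.
This is a Type 1 system. Kv = lim_{s→0} s·G(s) = 20/41.
e_ss = 1/Kv = 1/(20/41) = 41/20 ≈ 2.050.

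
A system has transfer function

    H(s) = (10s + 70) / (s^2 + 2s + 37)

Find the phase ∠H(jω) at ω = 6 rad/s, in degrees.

At s = j6: numerator = 70 + j60, denominator = 1 + j12.
∠H = ∠num − ∠den = 40.601° − (85.236°) = -44.64°.

∠H(j6) ≈ -44.64°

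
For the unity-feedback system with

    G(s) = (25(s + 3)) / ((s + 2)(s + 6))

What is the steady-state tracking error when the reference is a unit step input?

e_ss = 0.1379

G(s) has no poles at the origin.
This is a Type 0 system. Kp = lim_{s→0} G(s) = 75/12 = 25/4.
e_ss = 1/(1 + Kp) = 1/(1 + 25/4) = 4/29 ≈ 0.1379.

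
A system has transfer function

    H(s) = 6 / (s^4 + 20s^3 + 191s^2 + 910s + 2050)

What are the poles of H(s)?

s = -5 + 5j, -5 - 5j, -5 + 4j, -5 - 4j

The poles are the roots of the denominator s^4 + 20s^3 + 191s^2 + 910s + 2050 = 0.
No real roots exist; factor into two real quadratics: (s^2 + 10s + 50)(s^2 + 10s + 41) = 0.
Each quadratic gives a conjugate pair via the quadratic formula.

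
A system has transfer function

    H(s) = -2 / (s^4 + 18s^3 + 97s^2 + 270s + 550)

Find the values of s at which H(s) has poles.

The poles are the roots of the denominator s^4 + 18s^3 + 97s^2 + 270s + 550 = 0.
Trying s = -5: the polynomial evaluates to 0, so (s + 5) is a factor.
Dividing out leaves s^3 + 13s^2 + 32s + 110 = 0.
This factors further as (s^2 + 2s + 10)(s + 11) = 0.

s = -1 ± 3j, -5, -11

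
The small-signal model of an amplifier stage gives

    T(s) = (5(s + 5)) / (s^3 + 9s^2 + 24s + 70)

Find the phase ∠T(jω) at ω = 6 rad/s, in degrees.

∠T(j6) ≈ -145.6°

At s = j6: numerator = 25 + j30, denominator = -254 - j72.
∠T = ∠num − ∠den = 50.194° − (-164.17°) = 214.4°, which wraps to -145.6°.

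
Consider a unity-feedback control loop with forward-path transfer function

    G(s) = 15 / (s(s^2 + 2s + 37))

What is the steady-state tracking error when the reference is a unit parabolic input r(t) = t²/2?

G(s) has one pole at the origin.
This is a Type 1 system; Ka = lim_{s→0} s^2·G(s) = 0, so the steady-state error for a parabola input is infinite.

e_ss = ∞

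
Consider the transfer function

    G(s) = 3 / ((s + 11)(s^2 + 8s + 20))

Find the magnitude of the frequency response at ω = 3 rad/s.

Substitute s = j3: numerator = 3, denominator = 49 + j297.
|G(j3)| = |3| / |49 + j297| = 3 / 301.01 ≈ 0.009966.

|G(j3)| ≈ 0.009966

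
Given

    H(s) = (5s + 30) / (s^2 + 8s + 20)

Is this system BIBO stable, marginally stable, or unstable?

stable

The poles can be read from the denominator factors: s = -4 + 2j, -4 - 2j.
Since all poles lie strictly in the left half-plane, the system is stable.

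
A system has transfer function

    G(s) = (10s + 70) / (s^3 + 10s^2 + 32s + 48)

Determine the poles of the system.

The poles are the roots of the denominator s^3 + 10s^2 + 32s + 48 = 0.
Trying s = -6: the polynomial evaluates to 0, so (s + 6) is a factor.
Dividing out leaves s^2 + 4s + 8 = 0.
The quadratic formula then gives s = -2 ± 2j.

s = -2 ± 2j, -6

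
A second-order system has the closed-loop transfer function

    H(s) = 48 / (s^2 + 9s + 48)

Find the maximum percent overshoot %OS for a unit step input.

%OS ≈ 6.83%

Comparing s^2 + 9s + 48 to s^2 + 2ζωₙs + ωₙ²: ωₙ = √48 ≈ 6.928 rad/s and ζ = 9/(2·√48) ≈ 0.6495.
%OS = 100·exp(−πζ/√(1−ζ²)) = 100·exp(−π·0.6495/√(1−0.6495²)) ≈ 6.83%.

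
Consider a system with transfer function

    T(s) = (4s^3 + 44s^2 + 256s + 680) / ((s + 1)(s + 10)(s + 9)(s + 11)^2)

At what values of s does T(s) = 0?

Set the numerator to zero: 4s^3 + 44s^2 + 256s + 680 = 0, i.e. 4·(s^3 + 11s^2 + 64s + 170) = 0.
Factoring: (s^2 + 6s + 34)(s + 5) = 0.

s = -3 ± 5j, -5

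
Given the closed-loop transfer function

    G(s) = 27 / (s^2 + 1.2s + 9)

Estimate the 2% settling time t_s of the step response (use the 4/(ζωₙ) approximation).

Comparing s^2 + 1.2s + 9 to s^2 + 2ζωₙs + ωₙ²: ωₙ = 3 rad/s and ζ = 1.2/(2·3) = 0.2.
ζωₙ = 1.2/2 = 0.6, so t_s ≈ 4/(ζωₙ) = 4/0.6 ≈ 6.667 s.

t_s ≈ 6.667 s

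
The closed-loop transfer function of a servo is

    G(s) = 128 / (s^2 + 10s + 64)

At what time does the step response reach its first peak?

Comparing s^2 + 10s + 64 to s^2 + 2ζωₙs + ωₙ²: ωₙ = 8 rad/s and ζ = 10/(2·8) = 0.625.
ζωₙ = 10/2 = 5, so ω_d = ωₙ√(1−ζ²) = √(ωₙ² − (ζωₙ)²) = √(64 − 5²) = √39 ≈ 6.245 rad/s.
t_p = π/ω_d = π/6.245 ≈ 0.5031 s.

t_p ≈ 0.5031 s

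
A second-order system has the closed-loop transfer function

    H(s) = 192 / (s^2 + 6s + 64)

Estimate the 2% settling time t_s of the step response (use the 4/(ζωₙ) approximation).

t_s ≈ 1.333 s

Comparing s^2 + 6s + 64 to s^2 + 2ζωₙs + ωₙ²: ωₙ = 8 rad/s and ζ = 6/(2·8) = 0.375.
ζωₙ = 6/2 = 3, so t_s ≈ 4/(ζωₙ) = 4/3 ≈ 1.333 s.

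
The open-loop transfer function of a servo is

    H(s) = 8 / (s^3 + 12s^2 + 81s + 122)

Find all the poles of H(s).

The poles are the roots of the denominator s^3 + 12s^2 + 81s + 122 = 0.
Trying s = -2: the polynomial evaluates to 0, so (s + 2) is a factor.
Dividing out leaves s^2 + 10s + 61 = 0.
The quadratic formula then gives s = -5 ± 6j.

s = -2, -5 ± 6j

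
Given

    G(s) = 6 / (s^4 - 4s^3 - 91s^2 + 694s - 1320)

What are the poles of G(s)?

s = -11, 5, 6, 4

The poles are the roots of the denominator s^4 - 4s^3 - 91s^2 + 694s - 1320 = 0.
Trying s = -11: the polynomial evaluates to 0, so (s + 11) is a factor.
Dividing out leaves s^3 - 15s^2 + 74s - 120 = 0.
This factors further as (s - 5)(s - 6)(s - 4) = 0.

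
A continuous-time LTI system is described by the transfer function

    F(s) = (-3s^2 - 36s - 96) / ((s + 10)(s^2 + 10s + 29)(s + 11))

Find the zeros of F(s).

Set the numerator to zero: -3s^2 - 36s - 96 = 0, i.e. -3·(s^2 + 12s + 32) = 0.
Factoring: (s + 8)(s + 4) = 0.

s = -8, -4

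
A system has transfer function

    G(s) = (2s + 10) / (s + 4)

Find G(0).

G(0) = 5/2 ≈ 2.500

Set s = 0: G(0) = (10) / (4) = 5/2.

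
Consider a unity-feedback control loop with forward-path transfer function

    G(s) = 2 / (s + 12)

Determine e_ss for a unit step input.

e_ss = 0.8571

G(s) has no poles at the origin.
This is a Type 0 system. Kp = lim_{s→0} G(s) = 2/12 = 1/6.
e_ss = 1/(1 + Kp) = 1/(1 + 1/6) = 6/7 ≈ 0.8571.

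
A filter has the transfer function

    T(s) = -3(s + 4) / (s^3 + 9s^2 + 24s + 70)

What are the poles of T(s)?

The poles are the roots of the denominator s^3 + 9s^2 + 24s + 70 = 0.
Trying s = -7: the polynomial evaluates to 0, so (s + 7) is a factor.
Dividing out leaves s^2 + 2s + 10 = 0.
The quadratic formula then gives s = -1 ± 3j.

s = -1 + 3j, -1 - 3j, -7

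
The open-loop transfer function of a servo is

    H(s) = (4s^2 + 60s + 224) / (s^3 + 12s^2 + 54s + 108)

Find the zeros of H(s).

Set the numerator to zero: 4s^2 + 60s + 224 = 0, i.e. 4·(s^2 + 15s + 56) = 0.
Factoring: (s + 7)(s + 8) = 0.

s = -7, -8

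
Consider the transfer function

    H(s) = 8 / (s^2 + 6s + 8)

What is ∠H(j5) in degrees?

∠H(j5) ≈ -119.5°

At s = j5: numerator = 8, denominator = -17 + j30.
∠H = ∠num − ∠den = 0° − (119.54°) = -119.5°.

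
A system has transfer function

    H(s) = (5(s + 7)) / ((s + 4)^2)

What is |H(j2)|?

|H(j2)| ≈ 1.820

Substitute s = j2: numerator = 35 + j10, denominator = 12 + j16.
|H(j2)| = |35 + j10| / |12 + j16| = 36.401 / 20 ≈ 1.820.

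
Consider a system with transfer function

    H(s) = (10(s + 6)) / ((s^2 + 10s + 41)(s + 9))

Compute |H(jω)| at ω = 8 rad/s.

|H(j8)| ≈ 0.09977

Substitute s = j8: numerator = 60 + j80, denominator = -847 + j536.
|H(j8)| = |60 + j80| / |-847 + j536| = 100 / 1002.3 ≈ 0.09977.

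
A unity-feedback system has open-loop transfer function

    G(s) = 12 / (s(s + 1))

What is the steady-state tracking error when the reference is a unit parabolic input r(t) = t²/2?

G(s) has one pole at the origin.
This is a Type 1 system; Ka = lim_{s→0} s^2·G(s) = 0, so the steady-state error for a parabola input is infinite.

e_ss = ∞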